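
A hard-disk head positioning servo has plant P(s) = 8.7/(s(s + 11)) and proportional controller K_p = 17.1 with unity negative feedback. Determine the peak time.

The closed-loop denominator s² + 11s + 148.8 gives ω_n = √148.8 = 12.2 and ζ = 11/(2ω_n) = 0.4509.
Damped frequency ω_d = ω_n√(1−ζ²) = 10.89 rad/s, so peak time T_p = π/ω_d = 0.289 s.

T_p = 0.289 s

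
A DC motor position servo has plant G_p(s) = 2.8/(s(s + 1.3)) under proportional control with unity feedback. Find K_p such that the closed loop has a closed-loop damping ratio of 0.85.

K_p = 0.209

Closed-loop characteristic equation: s² + 1.3s + K_p·2.8 = 0.
So ω_n = √(2.8K_p) and 2ζω_n = 1.3, giving ζ = 1.3/(2√(2.8K_p)).
Setting ζ = 0.85: √(2.8K_p) = 1.3/(2·0.85) = 0.7647, so K_p = 0.5848/2.8 = 0.209.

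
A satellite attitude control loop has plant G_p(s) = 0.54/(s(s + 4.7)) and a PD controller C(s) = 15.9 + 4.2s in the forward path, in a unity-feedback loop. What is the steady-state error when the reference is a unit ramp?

0.547

The loop has one pole at the origin (type 1). Velocity error constant K_v = lim_{s→0} s·C(s)G_p(s) = 15.9·0.54/4.7 = 1.827.
Steady-state error to a unit ramp: e_ss = 1/K_v = 0.547.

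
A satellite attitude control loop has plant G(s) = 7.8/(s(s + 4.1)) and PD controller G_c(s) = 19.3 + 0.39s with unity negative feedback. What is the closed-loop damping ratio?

ζ = 0.291

Forward path: (19.3 + 0.39s)·7.8/(s(s+4.1)). The closed-loop characteristic equation is s² + (4.1 + 7.8·0.39)s + 7.8·19.3 = 0.
That is s² + 7.142s + 150.5 = 0, so ω_n = 12.27 rad/s and ζ = 7.142/(2·12.27) = 0.291.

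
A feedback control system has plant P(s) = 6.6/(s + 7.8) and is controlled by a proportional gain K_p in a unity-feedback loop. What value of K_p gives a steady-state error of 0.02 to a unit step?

For a type-0 loop with proportional control, e_ss = 1/(1 + K_p·P(0)).
P(0) = 0.8462. Require 1/(1 + K_p·0.8462) = 0.02, so 1 + 0.8462·K_p = 50.
K_p = (50 − 1)/0.8462 = 57.9.

K_p = 57.9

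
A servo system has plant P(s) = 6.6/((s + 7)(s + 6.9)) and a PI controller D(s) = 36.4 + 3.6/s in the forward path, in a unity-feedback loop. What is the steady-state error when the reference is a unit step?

0

The open loop D(s)P(s) has a pole at the origin (type 1), so the static position error constant is infinite and e_ss = 1/(1+∞) = 0.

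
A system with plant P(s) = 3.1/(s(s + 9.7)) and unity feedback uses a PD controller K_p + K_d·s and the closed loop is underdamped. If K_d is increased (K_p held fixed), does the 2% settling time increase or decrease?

decrease

Characteristic equation s² + (9.7 + 3.1K_d)s + 3.1K_p = 0: raising K_d increases ζω_n = (9.7+3.1K_d)/2 while the loop stays underdamped, so T_s ≈ 4/(ζω_n) decreases.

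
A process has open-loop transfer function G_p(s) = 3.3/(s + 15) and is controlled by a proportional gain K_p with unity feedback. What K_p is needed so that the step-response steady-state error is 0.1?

The loop is type 0, so e_ss(step) = 1/(1 + K_pos) with K_pos = K_p·G_p(0).
G_p(0) = 0.22. Require 1/(1 + K_p·0.22) = 0.1, so 1 + 0.22·K_p = 10.
K_p = (10 − 1)/0.22 = 40.9.

K_p = 40.9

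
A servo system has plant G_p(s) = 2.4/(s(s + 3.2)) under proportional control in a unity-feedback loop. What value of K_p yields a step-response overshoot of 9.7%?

From %OS = 100·exp(−πζ/√(1−ζ²)) = 9.7%, ζ = −ln(0.097)/√(π²+ln²(0.097)) = 0.5962.
Characteristic equation s² + 3.2s + 2.4K_p = 0 gives ζ = 3.2/(2√(2.4K_p)).
Setting ζ = 0.5962: √(2.4K_p) = 3.2/(2·0.5962) = 2.684, so K_p = 7.202/2.4 = 3.

K_p = 3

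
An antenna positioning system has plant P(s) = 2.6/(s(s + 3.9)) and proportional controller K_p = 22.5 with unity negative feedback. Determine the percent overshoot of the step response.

43.7%

The closed-loop denominator s² + 3.9s + 58.5 gives ω_n = √58.5 = 7.649 and ζ = 3.9/(2ω_n) = 0.255.
%OS = 100·exp(−πζ/√(1−ζ²)) = 100·exp(−π·0.255/√0.935) = 43.7%.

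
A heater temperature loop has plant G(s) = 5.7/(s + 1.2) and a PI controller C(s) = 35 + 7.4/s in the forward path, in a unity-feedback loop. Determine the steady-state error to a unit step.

0

The open loop C(s)G(s) has a pole at the origin (type 1), so the static position error constant is infinite and e_ss = 1/(1+∞) = 0.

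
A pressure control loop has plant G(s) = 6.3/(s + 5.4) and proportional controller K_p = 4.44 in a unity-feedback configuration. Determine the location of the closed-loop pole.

Closed-loop transfer function: T(s) = K_p·G(s)/(1 + K_p·G(s)) = 27.97/(s + 5.4 + 27.97) = 27.97/(s + 33.37).
The closed-loop pole is at s = −33.37.

s = -33.37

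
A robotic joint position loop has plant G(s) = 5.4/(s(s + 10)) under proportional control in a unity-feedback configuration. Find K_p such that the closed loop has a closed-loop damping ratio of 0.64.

K_p = 11.3

Closed-loop characteristic equation: s² + 10s + K_p·5.4 = 0.
So ω_n = √(5.4K_p) and 2ζω_n = 10, giving ζ = 10/(2√(5.4K_p)).
Setting ζ = 0.64: √(5.4K_p) = 10/(2·0.64) = 7.812, so K_p = 61.04/5.4 = 11.3.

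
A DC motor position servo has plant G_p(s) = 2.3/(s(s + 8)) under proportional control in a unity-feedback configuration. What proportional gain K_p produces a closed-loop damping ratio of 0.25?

Closed-loop characteristic equation: s² + 8s + K_p·2.3 = 0.
So ω_n = √(2.3K_p) and 2ζω_n = 8, giving ζ = 8/(2√(2.3K_p)).
Setting ζ = 0.25: √(2.3K_p) = 8/(2·0.25) = 16, so K_p = 256/2.3 = 111.

K_p = 111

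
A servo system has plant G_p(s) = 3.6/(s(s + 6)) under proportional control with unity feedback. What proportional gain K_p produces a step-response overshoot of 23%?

K_p = 13.9

From %OS = 100·exp(−πζ/√(1−ζ²)) = 23%, ζ = −ln(0.23)/√(π²+ln²(0.23)) = 0.4237.
Characteristic equation s² + 6s + 3.6K_p = 0 gives ζ = 6/(2√(3.6K_p)).
Setting ζ = 0.4237: √(3.6K_p) = 6/(2·0.4237) = 7.08, so K_p = 50.12/3.6 = 13.9.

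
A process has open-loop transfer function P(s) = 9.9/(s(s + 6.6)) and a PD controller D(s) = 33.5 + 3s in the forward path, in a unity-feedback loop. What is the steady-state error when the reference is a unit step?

0

The open loop D(s)P(s) has a pole at the origin (type 1), so the static position error constant is infinite and e_ss = 1/(1+∞) = 0.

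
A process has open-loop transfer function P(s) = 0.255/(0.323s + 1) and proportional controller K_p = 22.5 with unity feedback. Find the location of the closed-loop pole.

s = -20.86

Closed loop: T(s) = K_p·P/(1+K_p·P) = 5.737/(0.323s + 1 + 5.737), with pole at s = −(1 + 5.737)/0.323 = −20.86.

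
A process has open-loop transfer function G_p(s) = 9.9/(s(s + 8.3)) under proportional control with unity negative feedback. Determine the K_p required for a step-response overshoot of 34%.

K_p = 16.5

From %OS = 100·exp(−πζ/√(1−ζ²)) = 34%, ζ = −ln(0.34)/√(π²+ln²(0.34)) = 0.3248.
Characteristic equation s² + 8.3s + 9.9K_p = 0 gives ζ = 8.3/(2√(9.9K_p)).
Setting ζ = 0.3248: √(9.9K_p) = 8.3/(2·0.3248) = 12.78, so K_p = 163.3/9.9 = 16.5.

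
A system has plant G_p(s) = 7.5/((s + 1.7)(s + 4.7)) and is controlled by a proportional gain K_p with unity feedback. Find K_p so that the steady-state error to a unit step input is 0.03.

K_p = 34.4

For a type-0 loop with proportional control, e_ss = 1/(1 + K_p·G_p(0)).
G_p(0) = 0.9387. Require 1/(1 + K_p·0.9387) = 0.03, so 1 + 0.9387·K_p = 33.33.
K_p = (33.33 − 1)/0.9387 = 34.4.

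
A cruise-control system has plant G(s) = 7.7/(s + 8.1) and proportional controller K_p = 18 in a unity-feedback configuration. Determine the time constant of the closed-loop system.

τ = 0.00682 s

Closed-loop transfer function: T(s) = K_p·G(s)/(1 + K_p·G(s)) = 138.6/(s + 8.1 + 138.6) = 138.6/(s + 146.7).
Time constant τ = 1/146.7 = 0.00682 s.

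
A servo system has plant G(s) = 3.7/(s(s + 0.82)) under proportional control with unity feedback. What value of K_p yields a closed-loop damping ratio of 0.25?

K_p = 0.727

Closed-loop characteristic equation: s² + 0.82s + K_p·3.7 = 0.
So ω_n = √(3.7K_p) and 2ζω_n = 0.82, giving ζ = 0.82/(2√(3.7K_p)).
Setting ζ = 0.25: √(3.7K_p) = 0.82/(2·0.25) = 1.64, so K_p = 2.69/3.7 = 0.727.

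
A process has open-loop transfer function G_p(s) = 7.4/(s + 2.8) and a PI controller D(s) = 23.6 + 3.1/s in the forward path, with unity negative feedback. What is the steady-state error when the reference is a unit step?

0

The open loop D(s)G_p(s) has a pole at the origin (type 1), so the static position error constant is infinite and e_ss = 1/(1+∞) = 0.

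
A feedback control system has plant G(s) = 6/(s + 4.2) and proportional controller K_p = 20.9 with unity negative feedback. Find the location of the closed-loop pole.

s = -129.6

Closed-loop transfer function: T(s) = K_p·G(s)/(1 + K_p·G(s)) = 125.4/(s + 4.2 + 125.4) = 125.4/(s + 129.6).
The closed-loop pole is at s = −129.6.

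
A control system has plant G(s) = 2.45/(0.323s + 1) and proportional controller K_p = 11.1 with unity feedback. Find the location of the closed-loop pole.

Closed loop: T(s) = K_p·G/(1+K_p·G) = 27.2/(0.323s + 1 + 27.2), with pole at s = −(1 + 27.2)/0.323 = −87.29.

s = -87.29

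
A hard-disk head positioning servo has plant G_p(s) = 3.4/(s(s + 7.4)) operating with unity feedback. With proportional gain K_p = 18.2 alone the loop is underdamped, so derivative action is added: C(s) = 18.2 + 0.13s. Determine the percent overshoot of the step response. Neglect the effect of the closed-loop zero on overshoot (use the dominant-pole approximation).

16.4%

Forward path: (18.2 + 0.13s)·3.4/(s(s+7.4)). The closed-loop characteristic equation is s² + (7.4 + 3.4·0.13)s + 3.4·18.2 = 0.
That is s² + 7.842s + 61.88 = 0, so ω_n = 7.866 rad/s and ζ = 7.842/(2·7.866) = 0.4985.
%OS = 100·exp(−πζ/√(1−ζ²)) = 16.4%.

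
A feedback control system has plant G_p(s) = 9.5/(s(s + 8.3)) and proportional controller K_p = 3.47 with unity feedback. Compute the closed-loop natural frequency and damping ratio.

ω_n = 5.74 rad/s, ζ = 0.723

1 + K_p·G_p(s) = 0 gives s² + 8.3s + 32.97 = 0.
Matching s² + 2ζω_n s + ω_n²: ω_n = √32.97 = 5.742 rad/s and 2ζω_n = 8.3, so ζ = 8.3/(2·5.742) = 0.723.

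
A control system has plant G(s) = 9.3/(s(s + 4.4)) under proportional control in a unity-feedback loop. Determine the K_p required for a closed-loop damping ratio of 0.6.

Closed-loop characteristic equation: s² + 4.4s + K_p·9.3 = 0.
So ω_n = √(9.3K_p) and 2ζω_n = 4.4, giving ζ = 4.4/(2√(9.3K_p)).
Setting ζ = 0.6: √(9.3K_p) = 4.4/(2·0.6) = 3.667, so K_p = 13.44/9.3 = 1.45.

K_p = 1.45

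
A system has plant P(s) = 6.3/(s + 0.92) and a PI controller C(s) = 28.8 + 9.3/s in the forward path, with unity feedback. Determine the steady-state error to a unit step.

The open loop C(s)P(s) has a pole at the origin (type 1), so the static position error constant is infinite and e_ss = 1/(1+∞) = 0.

0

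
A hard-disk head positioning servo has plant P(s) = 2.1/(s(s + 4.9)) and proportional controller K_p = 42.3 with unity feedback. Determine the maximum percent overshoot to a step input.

42.9%

The closed-loop denominator s² + 4.9s + 88.83 gives ω_n = √88.83 = 9.425 and ζ = 4.9/(2ω_n) = 0.2599.
%OS = 100·exp(−πζ/√(1−ζ²)) = 100·exp(−π·0.2599/√0.9324) = 42.9%.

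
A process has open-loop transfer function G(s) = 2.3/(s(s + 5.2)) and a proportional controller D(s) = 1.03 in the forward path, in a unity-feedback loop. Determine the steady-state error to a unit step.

The open loop D(s)G(s) has a pole at the origin (type 1), so the static position error constant is infinite and e_ss = 1/(1+∞) = 0.

0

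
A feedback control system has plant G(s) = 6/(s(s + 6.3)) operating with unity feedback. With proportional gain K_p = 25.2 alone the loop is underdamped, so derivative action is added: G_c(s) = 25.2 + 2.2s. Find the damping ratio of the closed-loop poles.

ζ = 0.793

Forward path: (25.2 + 2.2s)·6/(s(s+6.3)). The closed-loop characteristic equation is s² + (6.3 + 6·2.2)s + 6·25.2 = 0.
That is s² + 19.5s + 151.2 = 0, so ω_n = 12.3 rad/s and ζ = 19.5/(2·12.3) = 0.7929.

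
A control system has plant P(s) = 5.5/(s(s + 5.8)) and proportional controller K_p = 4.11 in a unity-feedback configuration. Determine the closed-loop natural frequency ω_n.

1 + K_p·P(s) = 0 gives s² + 5.8s + 22.61 = 0.
So ω_n² = 22.61 ⇒ ω_n = 4.754 rad/s, and ζ = 5.8/(2ω_n) = 0.61.

ω_n = 4.75 rad/s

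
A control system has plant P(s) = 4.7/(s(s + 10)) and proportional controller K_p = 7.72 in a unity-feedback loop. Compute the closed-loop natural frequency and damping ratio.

ω_n = 6.02 rad/s, ζ = 0.83

The closed-loop denominator is s(s+10) + 7.72·4.7 = s² + 10s + 36.28.
Matching s² + 2ζω_n s + ω_n²: ω_n = √36.28 = 6.024 rad/s and 2ζω_n = 10, so ζ = 10/(2·6.024) = 0.83.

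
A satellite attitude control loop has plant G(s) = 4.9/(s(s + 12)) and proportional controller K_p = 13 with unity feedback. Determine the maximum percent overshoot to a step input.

2.78%

Closed-loop characteristic equation: s² + 12s + 63.7 = 0, so ω_n = 7.981 rad/s and ζ = 12/(2·7.981) = 0.7518.
%OS = 100·exp(−πζ/√(1−ζ²)) = 100·exp(−π·0.7518/√0.4349) = 2.78%.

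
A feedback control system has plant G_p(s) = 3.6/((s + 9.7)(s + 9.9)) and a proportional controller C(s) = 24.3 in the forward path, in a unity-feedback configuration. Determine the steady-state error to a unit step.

The loop is type 0. Static position error constant K_pos = C(0)·G_p(0) = 24.3·0.03749 = 0.911.
Steady-state error to a unit step: e_ss = 1/(1+K_pos) = 1/1.911 = 0.523.

0.523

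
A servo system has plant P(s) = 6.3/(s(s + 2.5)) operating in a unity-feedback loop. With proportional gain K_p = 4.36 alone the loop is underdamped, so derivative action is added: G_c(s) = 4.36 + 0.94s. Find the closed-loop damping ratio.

Forward path: (4.36 + 0.94s)·6.3/(s(s+2.5)). The closed-loop characteristic equation is s² + (2.5 + 6.3·0.94)s + 6.3·4.36 = 0.
That is s² + 8.422s + 27.47 = 0, so ω_n = 5.241 rad/s and ζ = 8.422/(2·5.241) = 0.8035.

ζ = 0.803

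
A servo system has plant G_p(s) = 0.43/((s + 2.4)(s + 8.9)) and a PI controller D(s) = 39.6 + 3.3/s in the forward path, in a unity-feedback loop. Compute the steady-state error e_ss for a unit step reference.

The open loop D(s)G_p(s) has a pole at the origin (type 1), so the static position error constant is infinite and e_ss = 1/(1+∞) = 0.

0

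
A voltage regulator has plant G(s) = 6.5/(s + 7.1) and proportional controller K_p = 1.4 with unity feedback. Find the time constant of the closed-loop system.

Closed-loop transfer function: T(s) = K_p·G(s)/(1 + K_p·G(s)) = 9.1/(s + 7.1 + 9.1) = 9.1/(s + 16.2).
Time constant τ = 1/16.2 = 0.0617 s.

τ = 0.0617 s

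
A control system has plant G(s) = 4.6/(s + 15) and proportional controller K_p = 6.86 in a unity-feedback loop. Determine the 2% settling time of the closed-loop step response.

T_s ≈ 0.0859 s

Closed-loop transfer function: T(s) = K_p·G(s)/(1 + K_p·G(s)) = 31.56/(s + 15 + 31.56) = 31.56/(s + 46.56).
Time constant τ = 1/46.56 = 0.02148 s, so the 2% settling time is about 4τ = 0.0859 s.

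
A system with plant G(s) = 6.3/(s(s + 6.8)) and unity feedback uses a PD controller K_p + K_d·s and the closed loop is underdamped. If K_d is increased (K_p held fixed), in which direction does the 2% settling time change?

Characteristic equation s² + (6.8 + 6.3K_d)s + 6.3K_p = 0: raising K_d increases ζω_n = (6.8+6.3K_d)/2 while the loop stays underdamped, so T_s ≈ 4/(ζω_n) decreases.

decrease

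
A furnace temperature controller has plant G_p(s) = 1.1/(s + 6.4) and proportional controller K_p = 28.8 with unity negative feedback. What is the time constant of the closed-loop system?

Closed-loop transfer function: T(s) = K_p·G_p(s)/(1 + K_p·G_p(s)) = 31.68/(s + 6.4 + 31.68) = 31.68/(s + 38.08).
Time constant τ = 1/38.08 = 0.0263 s.

τ = 0.0263 s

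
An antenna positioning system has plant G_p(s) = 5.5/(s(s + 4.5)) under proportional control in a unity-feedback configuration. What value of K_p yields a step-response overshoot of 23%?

From %OS = 100·exp(−πζ/√(1−ζ²)) = 23%, ζ = −ln(0.23)/√(π²+ln²(0.23)) = 0.4237.
Characteristic equation s² + 4.5s + 5.5K_p = 0 gives ζ = 4.5/(2√(5.5K_p)).
Setting ζ = 0.4237: √(5.5K_p) = 4.5/(2·0.4237) = 5.31, so K_p = 28.19/5.5 = 5.13.

K_p = 5.13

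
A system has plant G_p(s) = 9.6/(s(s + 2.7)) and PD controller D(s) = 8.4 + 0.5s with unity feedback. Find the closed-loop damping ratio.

Forward path: (8.4 + 0.5s)·9.6/(s(s+2.7)). The closed-loop characteristic equation is s² + (2.7 + 9.6·0.5)s + 9.6·8.4 = 0.
That is s² + 7.5s + 80.64 = 0, so ω_n = 8.98 rad/s and ζ = 7.5/(2·8.98) = 0.4176.

ζ = 0.418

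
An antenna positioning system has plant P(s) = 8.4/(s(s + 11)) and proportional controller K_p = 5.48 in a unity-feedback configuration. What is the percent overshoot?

1.29%

From 1 + K_pP(s) = 0: s² + 11s + 46.03 = 0 ⇒ ω_n = 6.785, ζ = 0.8106.
%OS = 100·exp(−πζ/√(1−ζ²)) = 100·exp(−π·0.8106/√0.3428) = 1.29%.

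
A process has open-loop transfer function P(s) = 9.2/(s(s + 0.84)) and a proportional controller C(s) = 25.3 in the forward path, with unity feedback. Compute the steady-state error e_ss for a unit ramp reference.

0.00361

The loop has one pole at the origin (type 1). Velocity error constant K_v = lim_{s→0} s·C(s)P(s) = 25.3·9.2/0.84 = 277.1.
Steady-state error to a unit ramp: e_ss = 1/K_v = 0.00361.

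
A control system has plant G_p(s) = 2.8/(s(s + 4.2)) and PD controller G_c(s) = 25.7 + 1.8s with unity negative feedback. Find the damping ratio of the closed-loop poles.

ζ = 0.545

Forward path: (25.7 + 1.8s)·2.8/(s(s+4.2)). The closed-loop characteristic equation is s² + (4.2 + 2.8·1.8)s + 2.8·25.7 = 0.
That is s² + 9.24s + 71.96 = 0, so ω_n = 8.483 rad/s and ζ = 9.24/(2·8.483) = 0.5446.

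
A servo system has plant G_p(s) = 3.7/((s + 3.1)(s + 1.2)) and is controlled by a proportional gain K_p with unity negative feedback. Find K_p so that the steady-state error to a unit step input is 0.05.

K_p = 19.1

Steady-state error for a unit step on this type-0 loop is 1/(1 + K_p·G_p(0)).
G_p(0) = 0.9946. Require 1/(1 + K_p·0.9946) = 0.05, so 1 + 0.9946·K_p = 20.
K_p = (20 − 1)/0.9946 = 19.1.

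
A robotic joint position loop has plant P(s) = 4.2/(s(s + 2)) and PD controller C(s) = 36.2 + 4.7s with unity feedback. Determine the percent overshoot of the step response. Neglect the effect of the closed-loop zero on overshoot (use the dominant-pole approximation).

0.283%

Forward path: (36.2 + 4.7s)·4.2/(s(s+2)). The closed-loop characteristic equation is s² + (2 + 4.2·4.7)s + 4.2·36.2 = 0.
That is s² + 21.74s + 152 = 0, so ω_n = 12.33 rad/s and ζ = 21.74/(2·12.33) = 0.8816.
%OS = 100·exp(−πζ/√(1−ζ²)) = 0.283%.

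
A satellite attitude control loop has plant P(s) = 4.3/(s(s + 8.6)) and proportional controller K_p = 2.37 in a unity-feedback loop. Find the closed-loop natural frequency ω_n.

ω_n = 3.19 rad/s

With unity feedback the closed-loop characteristic equation is s² + 8.6s + 2.37·4.3 = s² + 8.6s + 10.19 = 0.
Matching s² + 2ζω_n s + ω_n²: ω_n = √10.19 = 3.192 rad/s and 2ζω_n = 8.6, so ζ = 8.6/(2·3.192) = 1.35.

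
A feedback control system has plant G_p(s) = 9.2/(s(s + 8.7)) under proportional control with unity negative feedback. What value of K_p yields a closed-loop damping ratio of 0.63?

Closed-loop characteristic equation: s² + 8.7s + K_p·9.2 = 0.
So ω_n = √(9.2K_p) and 2ζω_n = 8.7, giving ζ = 8.7/(2√(9.2K_p)).
Setting ζ = 0.63: √(9.2K_p) = 8.7/(2·0.63) = 6.905, so K_p = 47.68/9.2 = 5.18.

K_p = 5.18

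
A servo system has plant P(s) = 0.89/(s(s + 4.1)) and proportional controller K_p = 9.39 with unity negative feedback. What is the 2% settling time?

The closed-loop denominator s² + 4.1s + 8.357 gives ω_n = √8.357 = 2.891 and ζ = 4.1/(2ω_n) = 0.7091.
2% settling time T_s ≈ 4/(ζω_n) = 4/2.05 = 1.95 s.

T_s ≈ 1.95 s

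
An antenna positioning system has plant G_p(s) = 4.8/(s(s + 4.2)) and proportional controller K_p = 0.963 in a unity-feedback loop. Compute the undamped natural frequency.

1 + K_p·G_p(s) = 0 gives s² + 4.2s + 4.622 = 0.
So ω_n² = 4.622 ⇒ ω_n = 2.15 rad/s, and ζ = 4.2/(2ω_n) = 0.977.

ω_n = 2.15 rad/s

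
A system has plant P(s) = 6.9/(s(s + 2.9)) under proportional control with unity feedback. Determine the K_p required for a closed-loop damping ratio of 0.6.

K_p = 0.846

Closed-loop characteristic equation: s² + 2.9s + K_p·6.9 = 0.
So ω_n = √(6.9K_p) and 2ζω_n = 2.9, giving ζ = 2.9/(2√(6.9K_p)).
Setting ζ = 0.6: √(6.9K_p) = 2.9/(2·0.6) = 2.417, so K_p = 5.84/6.9 = 0.846.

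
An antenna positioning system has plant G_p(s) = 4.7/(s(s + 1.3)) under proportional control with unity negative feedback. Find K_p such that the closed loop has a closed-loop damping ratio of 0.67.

Closed-loop characteristic equation: s² + 1.3s + K_p·4.7 = 0.
So ω_n = √(4.7K_p) and 2ζω_n = 1.3, giving ζ = 1.3/(2√(4.7K_p)).
Setting ζ = 0.67: √(4.7K_p) = 1.3/(2·0.67) = 0.9701, so K_p = 0.9412/4.7 = 0.2.

K_p = 0.2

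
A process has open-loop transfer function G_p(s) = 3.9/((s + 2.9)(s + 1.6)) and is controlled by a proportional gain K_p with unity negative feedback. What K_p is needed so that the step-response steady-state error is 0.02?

K_p = 58.3

The loop is type 0, so e_ss(step) = 1/(1 + K_pos) with K_pos = K_p·G_p(0).
G_p(0) = 0.8405. Require 1/(1 + K_p·0.8405) = 0.02, so 1 + 0.8405·K_p = 50.
K_p = (50 − 1)/0.8405 = 58.3.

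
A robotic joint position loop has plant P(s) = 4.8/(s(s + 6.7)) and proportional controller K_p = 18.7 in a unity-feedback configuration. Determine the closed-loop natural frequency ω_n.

1 + K_p·P(s) = 0 gives s² + 6.7s + 89.76 = 0.
So ω_n² = 89.76 ⇒ ω_n = 9.474 rad/s, and ζ = 6.7/(2ω_n) = 0.354.

ω_n = 9.47 rad/s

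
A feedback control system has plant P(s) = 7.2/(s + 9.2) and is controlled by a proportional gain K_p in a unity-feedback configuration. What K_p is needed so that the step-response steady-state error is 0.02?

K_p = 62.6

For a type-0 loop with proportional control, e_ss = 1/(1 + K_p·P(0)).
P(0) = 0.7826. Require 1/(1 + K_p·0.7826) = 0.02, so 1 + 0.7826·K_p = 50.
K_p = (50 − 1)/0.7826 = 62.6.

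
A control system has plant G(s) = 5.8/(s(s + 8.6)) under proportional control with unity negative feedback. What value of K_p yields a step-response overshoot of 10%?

K_p = 9.12

From %OS = 100·exp(−πζ/√(1−ζ²)) = 10%, ζ = −ln(0.1)/√(π²+ln²(0.1)) = 0.5912.
Characteristic equation s² + 8.6s + 5.8K_p = 0 gives ζ = 8.6/(2√(5.8K_p)).
Setting ζ = 0.5912: √(5.8K_p) = 8.6/(2·0.5912) = 7.274, so K_p = 52.91/5.8 = 9.12.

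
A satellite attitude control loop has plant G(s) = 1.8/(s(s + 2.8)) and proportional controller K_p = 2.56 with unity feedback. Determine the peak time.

Closed-loop characteristic equation: s² + 2.8s + 4.608 = 0, so ω_n = 2.147 rad/s and ζ = 2.8/(2·2.147) = 0.6522.
Damped frequency ω_d = ω_n√(1−ζ²) = 1.627 rad/s, so peak time T_p = π/ω_d = 1.93 s.

T_p = 1.93 s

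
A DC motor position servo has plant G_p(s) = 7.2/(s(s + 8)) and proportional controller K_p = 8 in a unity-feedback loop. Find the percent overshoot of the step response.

14.3%

From 1 + K_pG_p(s) = 0: s² + 8s + 57.6 = 0 ⇒ ω_n = 7.589, ζ = 0.527.
%OS = 100·exp(−πζ/√(1−ζ²)) = 100·exp(−π·0.527/√0.7222) = 14.3%.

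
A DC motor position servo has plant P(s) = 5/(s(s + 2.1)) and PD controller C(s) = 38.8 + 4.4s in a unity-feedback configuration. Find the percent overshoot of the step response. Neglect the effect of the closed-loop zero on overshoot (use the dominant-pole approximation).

0.443%

Forward path: (38.8 + 4.4s)·5/(s(s+2.1)). The closed-loop characteristic equation is s² + (2.1 + 5·4.4)s + 5·38.8 = 0.
That is s² + 24.1s + 194 = 0, so ω_n = 13.93 rad/s and ζ = 24.1/(2·13.93) = 0.8651.
%OS = 100·exp(−πζ/√(1−ζ²)) = 0.443%.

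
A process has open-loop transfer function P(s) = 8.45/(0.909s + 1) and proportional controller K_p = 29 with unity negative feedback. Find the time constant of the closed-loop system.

Closed loop: T(s) = K_p·P/(1+K_p·P) = 245/(0.909s + 1 + 245), with pole at s = −(1 + 245)/0.909 = −270.7.
Closed-loop time constant τ = 1/270.7 = 0.00369 s.

τ = 0.00369 s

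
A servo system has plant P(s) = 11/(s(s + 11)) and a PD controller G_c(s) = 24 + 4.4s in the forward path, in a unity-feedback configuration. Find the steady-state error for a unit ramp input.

The loop has one pole at the origin (type 1). Velocity error constant K_v = lim_{s→0} s·G_c(s)P(s) = 24·11/11 = 24.
Steady-state error to a unit ramp: e_ss = 1/K_v = 0.0417.

0.0417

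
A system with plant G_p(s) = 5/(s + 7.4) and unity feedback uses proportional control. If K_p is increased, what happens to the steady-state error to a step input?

The position error constant K_pos = K_p·G_p(0) grows with K_p, and e_ss = 1/(1+K_pos) falls.

decrease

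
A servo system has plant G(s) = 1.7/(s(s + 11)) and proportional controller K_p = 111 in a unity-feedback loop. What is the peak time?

T_p = 0.25 s

Closed-loop characteristic equation: s² + 11s + 188.7 = 0, so ω_n = 13.74 rad/s and ζ = 11/(2·13.74) = 0.4004.
Damped frequency ω_d = ω_n√(1−ζ²) = 12.59 rad/s, so peak time T_p = π/ω_d = 0.25 s.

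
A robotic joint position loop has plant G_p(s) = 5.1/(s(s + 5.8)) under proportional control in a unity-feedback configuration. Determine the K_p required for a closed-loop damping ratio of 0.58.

Closed-loop characteristic equation: s² + 5.8s + K_p·5.1 = 0.
So ω_n = √(5.1K_p) and 2ζω_n = 5.8, giving ζ = 5.8/(2√(5.1K_p)).
Setting ζ = 0.58: √(5.1K_p) = 5.8/(2·0.58) = 5, so K_p = 25/5.1 = 4.9.

K_p = 4.9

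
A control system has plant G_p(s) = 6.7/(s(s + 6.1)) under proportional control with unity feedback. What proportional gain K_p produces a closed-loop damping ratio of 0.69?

Closed-loop characteristic equation: s² + 6.1s + K_p·6.7 = 0.
So ω_n = √(6.7K_p) and 2ζω_n = 6.1, giving ζ = 6.1/(2√(6.7K_p)).
Setting ζ = 0.69: √(6.7K_p) = 6.1/(2·0.69) = 4.42, so K_p = 19.54/6.7 = 2.92.

K_p = 2.92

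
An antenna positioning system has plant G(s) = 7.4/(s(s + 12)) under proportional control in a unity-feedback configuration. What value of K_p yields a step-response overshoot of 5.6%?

K_p = 10.6

From %OS = 100·exp(−πζ/√(1−ζ²)) = 5.6%, ζ = −ln(0.056)/√(π²+ln²(0.056)) = 0.6761.
Characteristic equation s² + 12s + 7.4K_p = 0 gives ζ = 12/(2√(7.4K_p)).
Setting ζ = 0.6761: √(7.4K_p) = 12/(2·0.6761) = 8.875, so K_p = 78.77/7.4 = 10.6.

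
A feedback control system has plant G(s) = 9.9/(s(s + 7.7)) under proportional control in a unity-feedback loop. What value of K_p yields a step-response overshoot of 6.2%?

From %OS = 100·exp(−πζ/√(1−ζ²)) = 6.2%, ζ = −ln(0.062)/√(π²+ln²(0.062)) = 0.6628.
Characteristic equation s² + 7.7s + 9.9K_p = 0 gives ζ = 7.7/(2√(9.9K_p)).
Setting ζ = 0.6628: √(9.9K_p) = 7.7/(2·0.6628) = 5.809, so K_p = 33.74/9.9 = 3.41.

K_p = 3.41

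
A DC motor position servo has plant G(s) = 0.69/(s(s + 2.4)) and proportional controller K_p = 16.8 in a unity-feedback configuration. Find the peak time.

T_p = 0.986 s

From 1 + K_pG(s) = 0: s² + 2.4s + 11.59 = 0 ⇒ ω_n = 3.405, ζ = 0.3525.
Damped frequency ω_d = ω_n√(1−ζ²) = 3.186 rad/s, so peak time T_p = π/ω_d = 0.986 s.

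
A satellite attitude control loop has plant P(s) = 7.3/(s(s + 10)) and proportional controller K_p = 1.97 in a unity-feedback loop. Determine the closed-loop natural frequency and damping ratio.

1 + K_p·P(s) = 0 gives s² + 10s + 14.38 = 0.
Matching s² + 2ζω_n s + ω_n²: ω_n = √14.38 = 3.792 rad/s and 2ζω_n = 10, so ζ = 10/(2·3.792) = 1.32.

ω_n = 3.79 rad/s, ζ = 1.32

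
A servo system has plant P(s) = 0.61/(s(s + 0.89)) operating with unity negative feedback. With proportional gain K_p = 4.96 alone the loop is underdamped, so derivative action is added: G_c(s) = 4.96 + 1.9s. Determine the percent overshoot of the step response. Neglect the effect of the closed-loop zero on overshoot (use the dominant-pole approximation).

Forward path: (4.96 + 1.9s)·0.61/(s(s+0.89)). The closed-loop characteristic equation is s² + (0.89 + 0.61·1.9)s + 0.61·4.96 = 0.
That is s² + 2.049s + 3.026 = 0, so ω_n = 1.739 rad/s and ζ = 2.049/(2·1.739) = 0.589.
%OS = 100·exp(−πζ/√(1−ζ²)) = 10.1%.

10.1%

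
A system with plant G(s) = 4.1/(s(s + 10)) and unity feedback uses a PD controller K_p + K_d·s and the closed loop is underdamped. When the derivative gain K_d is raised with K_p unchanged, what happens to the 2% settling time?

decrease

Characteristic equation s² + (10 + 4.1K_d)s + 4.1K_p = 0: raising K_d increases ζω_n = (10+4.1K_d)/2 while the loop stays underdamped, so T_s ≈ 4/(ζω_n) decreases.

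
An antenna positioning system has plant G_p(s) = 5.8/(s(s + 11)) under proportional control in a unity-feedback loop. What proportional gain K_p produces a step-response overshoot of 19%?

From %OS = 100·exp(−πζ/√(1−ζ²)) = 19%, ζ = −ln(0.19)/√(π²+ln²(0.19)) = 0.4673.
Characteristic equation s² + 11s + 5.8K_p = 0 gives ζ = 11/(2√(5.8K_p)).
Setting ζ = 0.4673: √(5.8K_p) = 11/(2·0.4673) = 11.77, so K_p = 138.5/5.8 = 23.9.

K_p = 23.9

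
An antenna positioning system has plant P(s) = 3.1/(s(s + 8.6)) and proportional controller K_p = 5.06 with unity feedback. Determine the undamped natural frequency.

1 + K_p·P(s) = 0 gives s² + 8.6s + 15.69 = 0.
Matching s² + 2ζω_n s + ω_n²: ω_n = √15.69 = 3.961 rad/s and 2ζω_n = 8.6, so ζ = 8.6/(2·3.961) = 1.09.

ω_n = 3.96 rad/s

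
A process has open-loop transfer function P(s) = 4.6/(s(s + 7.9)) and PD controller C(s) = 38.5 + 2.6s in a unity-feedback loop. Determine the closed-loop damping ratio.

Forward path: (38.5 + 2.6s)·4.6/(s(s+7.9)). The closed-loop characteristic equation is s² + (7.9 + 4.6·2.6)s + 4.6·38.5 = 0.
That is s² + 19.86s + 177.1 = 0, so ω_n = 13.31 rad/s and ζ = 19.86/(2·13.31) = 0.7462.

ζ = 0.746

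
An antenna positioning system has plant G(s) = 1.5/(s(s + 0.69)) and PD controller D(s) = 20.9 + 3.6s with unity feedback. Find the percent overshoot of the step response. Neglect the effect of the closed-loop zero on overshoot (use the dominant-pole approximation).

Forward path: (20.9 + 3.6s)·1.5/(s(s+0.69)). The closed-loop characteristic equation is s² + (0.69 + 1.5·3.6)s + 1.5·20.9 = 0.
That is s² + 6.09s + 31.35 = 0, so ω_n = 5.599 rad/s and ζ = 6.09/(2·5.599) = 0.5438.
%OS = 100·exp(−πζ/√(1−ζ²)) = 13.1%.

13.1%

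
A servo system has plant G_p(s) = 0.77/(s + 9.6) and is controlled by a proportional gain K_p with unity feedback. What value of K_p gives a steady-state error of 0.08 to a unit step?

Steady-state error for a unit step on this type-0 loop is 1/(1 + K_p·G_p(0)).
G_p(0) = 0.08021. Require 1/(1 + K_p·0.08021) = 0.08, so 1 + 0.08021·K_p = 12.5.
K_p = (12.5 − 1)/0.08021 = 143.

K_p = 143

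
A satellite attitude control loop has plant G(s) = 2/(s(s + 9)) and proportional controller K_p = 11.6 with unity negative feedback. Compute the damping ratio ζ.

ζ = 0.934

1 + K_p·G(s) = 0 gives s² + 9s + 23.2 = 0.
Matching s² + 2ζω_n s + ω_n²: ω_n = √23.2 = 4.817 rad/s and 2ζω_n = 9, so ζ = 9/(2·4.817) = 0.934.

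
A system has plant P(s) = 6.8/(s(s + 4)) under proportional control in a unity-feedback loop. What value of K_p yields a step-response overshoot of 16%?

K_p = 2.32

From %OS = 100·exp(−πζ/√(1−ζ²)) = 16%, ζ = −ln(0.16)/√(π²+ln²(0.16)) = 0.5039.
Characteristic equation s² + 4s + 6.8K_p = 0 gives ζ = 4/(2√(6.8K_p)).
Setting ζ = 0.5039: √(6.8K_p) = 4/(2·0.5039) = 3.969, so K_p = 15.76/6.8 = 2.32.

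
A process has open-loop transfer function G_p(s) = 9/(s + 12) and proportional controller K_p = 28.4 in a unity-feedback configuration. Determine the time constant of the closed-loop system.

Closed-loop transfer function: T(s) = K_p·G_p(s)/(1 + K_p·G_p(s)) = 255.6/(s + 12 + 255.6) = 255.6/(s + 267.6).
Time constant τ = 1/267.6 = 0.00374 s.

τ = 0.00374 s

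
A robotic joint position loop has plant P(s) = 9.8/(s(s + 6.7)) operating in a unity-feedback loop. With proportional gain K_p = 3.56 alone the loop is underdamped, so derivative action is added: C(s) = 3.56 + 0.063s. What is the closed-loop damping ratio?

Forward path: (3.56 + 0.063s)·9.8/(s(s+6.7)). The closed-loop characteristic equation is s² + (6.7 + 9.8·0.063)s + 9.8·3.56 = 0.
That is s² + 7.317s + 34.89 = 0, so ω_n = 5.907 rad/s and ζ = 7.317/(2·5.907) = 0.6194.

ζ = 0.619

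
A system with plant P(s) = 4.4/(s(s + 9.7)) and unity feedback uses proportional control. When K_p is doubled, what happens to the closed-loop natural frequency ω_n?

increase

ω_n = √(4.4·K_p), which grows with K_p.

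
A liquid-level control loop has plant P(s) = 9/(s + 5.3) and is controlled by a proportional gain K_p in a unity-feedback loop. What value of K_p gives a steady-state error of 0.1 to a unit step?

K_p = 5.3

The loop is type 0, so e_ss(step) = 1/(1 + K_pos) with K_pos = K_p·P(0).
P(0) = 1.698. Require 1/(1 + K_p·1.698) = 0.1, so 1 + 1.698·K_p = 10.
K_p = (10 − 1)/1.698 = 5.3.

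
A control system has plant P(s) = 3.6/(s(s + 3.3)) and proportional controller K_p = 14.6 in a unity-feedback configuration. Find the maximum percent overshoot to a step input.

Closed-loop characteristic equation: s² + 3.3s + 52.56 = 0, so ω_n = 7.25 rad/s and ζ = 3.3/(2·7.25) = 0.2276.
%OS = 100·exp(−πζ/√(1−ζ²)) = 100·exp(−π·0.2276/√0.9482) = 48%.

48%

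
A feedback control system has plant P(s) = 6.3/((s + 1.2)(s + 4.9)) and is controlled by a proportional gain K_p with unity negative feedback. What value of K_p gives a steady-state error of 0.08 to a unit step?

For a type-0 loop with proportional control, e_ss = 1/(1 + K_p·P(0)).
P(0) = 1.071. Require 1/(1 + K_p·1.071) = 0.08, so 1 + 1.071·K_p = 12.5.
K_p = (12.5 − 1)/1.071 = 10.7.

K_p = 10.7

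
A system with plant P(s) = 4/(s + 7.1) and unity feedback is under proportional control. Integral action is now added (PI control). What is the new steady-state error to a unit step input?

Adding integral action puts a pole at s = 0 in the forward path, raising the system type to 1; a type-1 loop has zero steady-state error to a step.

0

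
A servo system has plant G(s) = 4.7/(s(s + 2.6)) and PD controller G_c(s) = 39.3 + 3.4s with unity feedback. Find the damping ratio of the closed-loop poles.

Forward path: (39.3 + 3.4s)·4.7/(s(s+2.6)). The closed-loop characteristic equation is s² + (2.6 + 4.7·3.4)s + 4.7·39.3 = 0.
That is s² + 18.58s + 184.7 = 0, so ω_n = 13.59 rad/s and ζ = 18.58/(2·13.59) = 0.6836.

ζ = 0.684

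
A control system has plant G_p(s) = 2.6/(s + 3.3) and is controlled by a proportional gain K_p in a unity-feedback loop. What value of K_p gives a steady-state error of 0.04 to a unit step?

K_p = 30.5

The loop is type 0, so e_ss(step) = 1/(1 + K_pos) with K_pos = K_p·G_p(0).
G_p(0) = 0.7879. Require 1/(1 + K_p·0.7879) = 0.04, so 1 + 0.7879·K_p = 25.
K_p = (25 − 1)/0.7879 = 30.5.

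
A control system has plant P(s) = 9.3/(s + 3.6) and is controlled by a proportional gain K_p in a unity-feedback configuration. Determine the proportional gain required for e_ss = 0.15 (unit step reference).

The loop is type 0, so e_ss(step) = 1/(1 + K_pos) with K_pos = K_p·P(0).
P(0) = 2.583. Require 1/(1 + K_p·2.583) = 0.15, so 1 + 2.583·K_p = 6.667.
K_p = (6.667 − 1)/2.583 = 2.19.

K_p = 2.19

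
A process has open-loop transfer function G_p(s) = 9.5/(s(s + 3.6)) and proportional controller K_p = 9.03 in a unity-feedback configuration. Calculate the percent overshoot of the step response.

From 1 + K_pG_p(s) = 0: s² + 3.6s + 85.78 = 0 ⇒ ω_n = 9.262, ζ = 0.1943.
%OS = 100·exp(−πζ/√(1−ζ²)) = 100·exp(−π·0.1943/√0.9622) = 53.7%.

53.7%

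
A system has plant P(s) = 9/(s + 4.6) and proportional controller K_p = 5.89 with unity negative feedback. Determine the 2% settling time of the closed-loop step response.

Closed-loop transfer function: T(s) = K_p·P(s)/(1 + K_p·P(s)) = 53.01/(s + 4.6 + 53.01) = 53.01/(s + 57.61).
Time constant τ = 1/57.61 = 0.01736 s, so the 2% settling time is about 4τ = 0.0694 s.

T_s ≈ 0.0694 s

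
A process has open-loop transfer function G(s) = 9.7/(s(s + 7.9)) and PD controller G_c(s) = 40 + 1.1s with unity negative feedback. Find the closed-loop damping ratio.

Forward path: (40 + 1.1s)·9.7/(s(s+7.9)). The closed-loop characteristic equation is s² + (7.9 + 9.7·1.1)s + 9.7·40 = 0.
That is s² + 18.57s + 388 = 0, so ω_n = 19.7 rad/s and ζ = 18.57/(2·19.7) = 0.4714.

ζ = 0.471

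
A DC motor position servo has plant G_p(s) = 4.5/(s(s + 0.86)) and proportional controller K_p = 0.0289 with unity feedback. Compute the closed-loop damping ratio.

ζ = 1.19

1 + K_p·G_p(s) = 0 gives s² + 0.86s + 0.13 = 0.
So ω_n² = 0.13 ⇒ ω_n = 0.3606 rad/s, and ζ = 0.86/(2ω_n) = 1.19.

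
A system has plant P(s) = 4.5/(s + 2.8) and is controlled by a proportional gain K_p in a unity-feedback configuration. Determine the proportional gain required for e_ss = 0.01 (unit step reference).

For a type-0 loop with proportional control, e_ss = 1/(1 + K_p·P(0)).
P(0) = 1.607. Require 1/(1 + K_p·1.607) = 0.01, so 1 + 1.607·K_p = 100.
K_p = (100 − 1)/1.607 = 61.6.

K_p = 61.6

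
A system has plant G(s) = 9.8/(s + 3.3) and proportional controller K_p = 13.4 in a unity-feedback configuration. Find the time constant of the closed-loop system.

τ = 0.00743 s

Closed-loop transfer function: T(s) = K_p·G(s)/(1 + K_p·G(s)) = 131.3/(s + 3.3 + 131.3) = 131.3/(s + 134.6).
Time constant τ = 1/134.6 = 0.00743 s.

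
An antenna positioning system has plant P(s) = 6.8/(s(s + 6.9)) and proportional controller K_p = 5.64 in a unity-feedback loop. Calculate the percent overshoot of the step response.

12.2%

Closed-loop characteristic equation: s² + 6.9s + 38.35 = 0, so ω_n = 6.193 rad/s and ζ = 6.9/(2·6.193) = 0.5571.
%OS = 100·exp(−πζ/√(1−ζ²)) = 100·exp(−π·0.5571/√0.6897) = 12.2%.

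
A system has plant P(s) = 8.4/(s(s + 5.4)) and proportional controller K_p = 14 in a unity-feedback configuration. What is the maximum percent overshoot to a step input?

44.6%

Closed-loop characteristic equation: s² + 5.4s + 117.6 = 0, so ω_n = 10.84 rad/s and ζ = 5.4/(2·10.84) = 0.249.
%OS = 100·exp(−πζ/√(1−ζ²)) = 100·exp(−π·0.249/√0.938) = 44.6%.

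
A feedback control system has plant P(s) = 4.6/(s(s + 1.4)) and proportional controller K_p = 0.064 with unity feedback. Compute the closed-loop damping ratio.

ζ = 1.29

1 + K_p·P(s) = 0 gives s² + 1.4s + 0.2944 = 0.
Matching s² + 2ζω_n s + ω_n²: ω_n = √0.2944 = 0.5426 rad/s and 2ζω_n = 1.4, so ζ = 1.4/(2·0.5426) = 1.29.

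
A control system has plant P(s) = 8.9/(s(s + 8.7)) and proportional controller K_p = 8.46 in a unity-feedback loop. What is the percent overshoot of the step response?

Closed-loop characteristic equation: s² + 8.7s + 75.29 = 0, so ω_n = 8.677 rad/s and ζ = 8.7/(2·8.677) = 0.5013.
%OS = 100·exp(−πζ/√(1−ζ²)) = 100·exp(−π·0.5013/√0.7487) = 16.2%.

16.2%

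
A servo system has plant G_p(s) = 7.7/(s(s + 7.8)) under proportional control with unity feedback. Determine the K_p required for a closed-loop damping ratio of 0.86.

Closed-loop characteristic equation: s² + 7.8s + K_p·7.7 = 0.
So ω_n = √(7.7K_p) and 2ζω_n = 7.8, giving ζ = 7.8/(2√(7.7K_p)).
Setting ζ = 0.86: √(7.7K_p) = 7.8/(2·0.86) = 4.535, so K_p = 20.57/7.7 = 2.67.

K_p = 2.67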